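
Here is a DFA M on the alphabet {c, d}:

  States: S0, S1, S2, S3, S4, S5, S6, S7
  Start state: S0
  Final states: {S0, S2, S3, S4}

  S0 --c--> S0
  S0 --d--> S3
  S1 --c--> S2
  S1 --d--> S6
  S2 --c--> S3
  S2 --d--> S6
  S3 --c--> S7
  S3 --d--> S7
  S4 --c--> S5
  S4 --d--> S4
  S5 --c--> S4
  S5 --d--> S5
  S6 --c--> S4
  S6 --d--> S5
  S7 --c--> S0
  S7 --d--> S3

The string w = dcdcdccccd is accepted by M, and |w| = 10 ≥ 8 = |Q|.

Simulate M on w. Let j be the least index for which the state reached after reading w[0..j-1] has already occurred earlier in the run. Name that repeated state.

S3

State sequence: S0 -d-> S3 -c-> S7 -d-> S3 -c-> S7 -d-> S3 -c-> S7 -c-> S0 -c-> S0 -c-> S0 -d-> S3
First repeat at step 3: S3 was already visited.

The earliest repeat is at step j = 3: M is in S3, which it already visited at step i = 1.
With |Q| = 8, pigeonhole forces a state repeat no later than step 8; the substring read between the first and second visits to that state can be pumped.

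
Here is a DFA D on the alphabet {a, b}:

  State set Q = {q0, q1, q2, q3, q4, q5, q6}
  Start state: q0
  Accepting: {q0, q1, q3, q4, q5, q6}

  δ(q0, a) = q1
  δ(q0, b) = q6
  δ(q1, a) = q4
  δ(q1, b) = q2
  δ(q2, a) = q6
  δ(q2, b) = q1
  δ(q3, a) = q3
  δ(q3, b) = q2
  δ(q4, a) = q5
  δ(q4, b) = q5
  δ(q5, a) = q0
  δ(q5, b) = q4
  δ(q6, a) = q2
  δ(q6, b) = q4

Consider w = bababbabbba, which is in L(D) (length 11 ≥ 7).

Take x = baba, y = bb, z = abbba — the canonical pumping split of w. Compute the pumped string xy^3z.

bababbbbbbabbba

xy^3z = baba·bb·bb·bb·abbba = bababbbbbbabbba.
Reading y = bb takes D from q4 back to q4, so after x·y·y·y the machine is still in q4, and z then leads to the accepting state q5. Hence bababbbbbbabbba ∈ L(D).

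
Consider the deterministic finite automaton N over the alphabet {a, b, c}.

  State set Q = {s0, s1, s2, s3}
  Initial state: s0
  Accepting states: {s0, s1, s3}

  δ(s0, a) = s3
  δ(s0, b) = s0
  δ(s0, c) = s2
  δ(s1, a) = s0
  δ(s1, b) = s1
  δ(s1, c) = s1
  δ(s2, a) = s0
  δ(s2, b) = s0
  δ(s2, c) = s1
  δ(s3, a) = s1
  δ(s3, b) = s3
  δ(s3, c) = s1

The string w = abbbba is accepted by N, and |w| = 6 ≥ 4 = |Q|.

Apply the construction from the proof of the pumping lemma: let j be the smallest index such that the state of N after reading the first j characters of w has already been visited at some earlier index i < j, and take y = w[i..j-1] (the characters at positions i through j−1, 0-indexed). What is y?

State sequence: s0 -a-> s3 -b-> s3 -b-> s3 -b-> s3 -b-> s3 -a-> s1
First repeat at step 2: s3 was already visited.

So i = 1, j = 2, giving x = w[0:1] = a, y = w[1:2] = b, z = w[2:6] = bbba.
Check: |xy| = 2 ≤ 4 and |y| = 1 ≥ 1. Reading y takes N from s3 back to s3, so every xyⁱz is accepted.
Pumping length from the standard proof: p = 4 (the number of states). The repeated state found above gives |xy| = j ≤ 4 and |y| = j − i ≥ 1.

b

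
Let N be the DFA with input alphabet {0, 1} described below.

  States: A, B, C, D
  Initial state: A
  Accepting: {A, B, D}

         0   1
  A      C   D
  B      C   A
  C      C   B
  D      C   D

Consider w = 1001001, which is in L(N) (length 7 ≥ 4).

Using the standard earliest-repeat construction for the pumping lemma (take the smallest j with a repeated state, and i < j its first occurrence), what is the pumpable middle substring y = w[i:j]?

Run of N on w = 1 0 0 1 0 0 1:
  step 0: A  (start)
  step 1: D  (read 1: A→D)
  step 2: C  (read 0: D→C)
  step 3: C  (read 0: C→C)   ← first repeat (C seen earlier)
  step 4: B  (read 1: C→B)
  step 5: C  (read 0: B→C)
  step 6: C  (read 0: C→C)
  step 7: B  (read 1: C→B)

So i = 2, j = 3, giving x = w[0:2] = 10, y = w[2:3] = 0, z = w[3:7] = 1001.
Check: |xy| = 3 ≤ 4 and |y| = 1 ≥ 1. Reading y takes N from C back to C, so every xyⁱz is accepted.
Pumping length from the standard proof: p = 4 (the number of states). The repeated state found above gives |xy| = j ≤ 4 and |y| = j − i ≥ 1.

0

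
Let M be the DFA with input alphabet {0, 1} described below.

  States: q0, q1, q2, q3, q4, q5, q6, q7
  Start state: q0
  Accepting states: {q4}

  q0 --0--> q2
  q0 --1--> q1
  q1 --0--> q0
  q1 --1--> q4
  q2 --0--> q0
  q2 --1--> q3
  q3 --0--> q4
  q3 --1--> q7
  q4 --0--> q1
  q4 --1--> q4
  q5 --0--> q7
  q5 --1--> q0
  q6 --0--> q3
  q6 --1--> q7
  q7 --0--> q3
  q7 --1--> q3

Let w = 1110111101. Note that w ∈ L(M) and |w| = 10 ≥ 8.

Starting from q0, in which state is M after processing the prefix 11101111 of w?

Run of M on the first 8 characters of w = 1 1 1 0 1 1 1 1:
  step 0: q0  (start)
  step 1: q1  (read 1: q0→q1)
  step 2: q4  (read 1: q1→q4)
  step 3: q4  (read 1: q4→q4)
  step 4: q1  (read 0: q4→q1)
  step 5: q4  (read 1: q1→q4)
  step 6: q4  (read 1: q4→q4)
  step 7: q4  (read 1: q4→q4)
  step 8: q4  (read 1: q4→q4)

After reading 8 characters, M is in state q4.
(This kind of state-tracing is the core of the pumping-lemma construction: with 8 states, pigeonhole forces a repeat within the first 8 steps.)

q4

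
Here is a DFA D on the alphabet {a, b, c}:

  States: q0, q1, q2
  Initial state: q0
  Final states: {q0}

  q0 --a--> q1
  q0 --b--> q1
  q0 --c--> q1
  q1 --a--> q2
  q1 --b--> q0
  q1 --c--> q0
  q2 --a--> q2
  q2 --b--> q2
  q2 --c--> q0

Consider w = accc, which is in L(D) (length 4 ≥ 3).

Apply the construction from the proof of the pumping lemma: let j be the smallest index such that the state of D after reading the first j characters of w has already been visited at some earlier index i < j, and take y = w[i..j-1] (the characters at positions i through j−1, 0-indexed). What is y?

ac

State sequence: q0 -a-> q1 -c-> q0 -c-> q1 -c-> q0
First repeat at step 2: q0 was already visited.

So i = 0, j = 2, giving x = w[0:0] = ε, y = w[0:2] = ac, z = w[2:4] = cc.
Check: |xy| = 2 ≤ 3 and |y| = 2 ≥ 1. Reading y takes D from q0 back to q0, so every xyⁱz is accepted.
The DFA has 3 states, so the proof of the pumping lemma guarantees a repeated state among the first 3+1 visited; the segment between the two visits is the pumpable y.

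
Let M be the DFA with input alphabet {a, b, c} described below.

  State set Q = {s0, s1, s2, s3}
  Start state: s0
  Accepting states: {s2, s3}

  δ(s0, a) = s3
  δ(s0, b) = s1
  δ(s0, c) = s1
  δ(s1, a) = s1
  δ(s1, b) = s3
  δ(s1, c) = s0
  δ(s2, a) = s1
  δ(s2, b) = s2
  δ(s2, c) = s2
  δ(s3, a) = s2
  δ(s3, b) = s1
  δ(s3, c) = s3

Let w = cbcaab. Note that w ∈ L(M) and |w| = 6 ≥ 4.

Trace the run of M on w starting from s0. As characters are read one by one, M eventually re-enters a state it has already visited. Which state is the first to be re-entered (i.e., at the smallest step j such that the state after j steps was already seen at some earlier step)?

Run of M on w = c b c a a b:
  step 0: s0  (start)
  step 1: s1  (read c: s0→s1)
  step 2: s3  (read b: s1→s3)
  step 3: s3  (read c: s3→s3)   ← first repeat (s3 seen earlier)
  step 4: s2  (read a: s3→s2)
  step 5: s1  (read a: s2→s1)
  step 6: s3  (read b: s1→s3)

The earliest repeat is at step j = 3: M is in s3, which it already visited at step i = 2.
The DFA has 4 states, so the proof of the pumping lemma guarantees a repeated state among the first 4+1 visited; the segment between the two visits is the pumpable y.

s3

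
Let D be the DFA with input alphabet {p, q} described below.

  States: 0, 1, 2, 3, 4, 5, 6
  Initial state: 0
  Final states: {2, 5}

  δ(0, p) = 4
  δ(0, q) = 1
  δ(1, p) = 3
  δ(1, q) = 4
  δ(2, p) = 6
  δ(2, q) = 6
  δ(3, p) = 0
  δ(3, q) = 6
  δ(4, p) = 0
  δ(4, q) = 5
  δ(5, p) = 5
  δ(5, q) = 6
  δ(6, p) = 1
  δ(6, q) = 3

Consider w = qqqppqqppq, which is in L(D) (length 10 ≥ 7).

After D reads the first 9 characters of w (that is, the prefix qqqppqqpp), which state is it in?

4

Run of D on the first 9 characters of w = q q q p p q q p p:
  step 0: 0  (start)
  step 1: 1  (read q: 0→1)
  step 2: 4  (read q: 1→4)
  step 3: 5  (read q: 4→5)
  step 4: 5  (read p: 5→5)
  step 5: 5  (read p: 5→5)
  step 6: 6  (read q: 5→6)
  step 7: 3  (read q: 6→3)
  step 8: 0  (read p: 3→0)
  step 9: 4  (read p: 0→4)

After reading 9 characters, D is in state 4.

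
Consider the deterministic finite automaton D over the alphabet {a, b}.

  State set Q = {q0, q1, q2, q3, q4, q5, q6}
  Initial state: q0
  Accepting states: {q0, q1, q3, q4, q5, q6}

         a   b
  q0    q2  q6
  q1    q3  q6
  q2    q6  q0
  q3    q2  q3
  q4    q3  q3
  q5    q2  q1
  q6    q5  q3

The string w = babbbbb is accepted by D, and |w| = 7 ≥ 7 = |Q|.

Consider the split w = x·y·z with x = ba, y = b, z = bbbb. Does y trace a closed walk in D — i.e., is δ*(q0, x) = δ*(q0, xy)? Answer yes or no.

State sequence: q0 -b-> q6 -a-> q5 -b-> q1

After x (step 2): q5. After xy (step 3): q1.
They differ (q5 ≠ q1), so y is not a cycle from the state after x; this split is not the one the pumping-lemma construction produces, and pumping y need not keep the string in L(D).

no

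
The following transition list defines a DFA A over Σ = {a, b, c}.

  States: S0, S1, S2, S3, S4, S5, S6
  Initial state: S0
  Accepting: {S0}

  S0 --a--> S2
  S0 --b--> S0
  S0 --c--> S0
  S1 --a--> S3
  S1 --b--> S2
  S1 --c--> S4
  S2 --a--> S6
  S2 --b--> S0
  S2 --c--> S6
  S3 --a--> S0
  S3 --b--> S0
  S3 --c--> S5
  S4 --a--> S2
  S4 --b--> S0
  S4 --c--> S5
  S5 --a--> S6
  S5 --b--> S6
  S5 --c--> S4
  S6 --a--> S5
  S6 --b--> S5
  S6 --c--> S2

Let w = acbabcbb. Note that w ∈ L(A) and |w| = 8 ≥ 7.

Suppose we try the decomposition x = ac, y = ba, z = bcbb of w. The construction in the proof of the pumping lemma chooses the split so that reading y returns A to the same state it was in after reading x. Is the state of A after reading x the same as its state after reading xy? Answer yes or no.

yes

State sequence: S0 -a-> S2 -c-> S6 -b-> S5 -a-> S6

After x (step 2): S6. After xy (step 4): S6.
They match, so y = ba drives A around a cycle from S6 back to itself; pumping y any number of times keeps A in S6 before reading z, and xyⁱz ∈ L(A) for every i ≥ 0.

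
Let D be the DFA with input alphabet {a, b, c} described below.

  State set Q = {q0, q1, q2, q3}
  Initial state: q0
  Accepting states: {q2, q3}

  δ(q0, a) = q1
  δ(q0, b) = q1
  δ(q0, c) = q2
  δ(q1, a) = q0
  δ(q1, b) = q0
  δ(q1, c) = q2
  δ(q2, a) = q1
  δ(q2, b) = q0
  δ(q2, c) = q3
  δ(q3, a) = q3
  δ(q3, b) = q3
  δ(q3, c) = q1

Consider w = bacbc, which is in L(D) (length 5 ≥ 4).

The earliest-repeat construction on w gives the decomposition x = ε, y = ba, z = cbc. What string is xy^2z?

xy^2z = ε·ba·ba·cbc = babacbc.
Reading y = ba takes D from q0 back to q0, so after x·y·y the machine is still in q0, and z then leads to the accepting state q2. Hence babacbc ∈ L(D).

babacbc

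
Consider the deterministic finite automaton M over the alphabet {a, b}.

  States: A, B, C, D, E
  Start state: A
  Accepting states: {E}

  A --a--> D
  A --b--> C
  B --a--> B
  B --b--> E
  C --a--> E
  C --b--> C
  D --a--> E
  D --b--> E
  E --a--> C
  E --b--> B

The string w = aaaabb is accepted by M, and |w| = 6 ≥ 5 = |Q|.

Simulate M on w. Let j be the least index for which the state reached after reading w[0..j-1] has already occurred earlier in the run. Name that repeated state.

State sequence: A -a-> D -a-> E -a-> C -a-> E -b-> B -b-> E
First repeat at step 4: E was already visited.

The earliest repeat is at step j = 4: M is in E, which it already visited at step i = 2.

E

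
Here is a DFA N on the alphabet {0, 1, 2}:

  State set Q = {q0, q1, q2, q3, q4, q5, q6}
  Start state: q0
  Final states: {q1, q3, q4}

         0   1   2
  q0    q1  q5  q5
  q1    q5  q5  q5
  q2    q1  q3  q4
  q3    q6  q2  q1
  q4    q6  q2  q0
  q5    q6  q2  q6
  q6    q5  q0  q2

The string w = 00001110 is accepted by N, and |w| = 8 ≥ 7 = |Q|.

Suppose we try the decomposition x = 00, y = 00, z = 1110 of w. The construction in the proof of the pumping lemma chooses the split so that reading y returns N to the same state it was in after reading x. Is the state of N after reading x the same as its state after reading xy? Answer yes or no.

yes

Run of N on the first 4 characters of w = 0 0 0 0:
  step 0: q0  (start)
  step 1: q1  (read 0: q0→q1)
  step 2: q5  (read 0: q1→q5)
  step 3: q6  (read 0: q5→q6)
  step 4: q5  (read 0: q6→q5)

After x (step 2): q5. After xy (step 4): q5.
They match, so y = 00 drives N around a cycle from q5 back to itself; pumping y any number of times keeps N in q5 before reading z, and xyⁱz ∈ L(N) for every i ≥ 0.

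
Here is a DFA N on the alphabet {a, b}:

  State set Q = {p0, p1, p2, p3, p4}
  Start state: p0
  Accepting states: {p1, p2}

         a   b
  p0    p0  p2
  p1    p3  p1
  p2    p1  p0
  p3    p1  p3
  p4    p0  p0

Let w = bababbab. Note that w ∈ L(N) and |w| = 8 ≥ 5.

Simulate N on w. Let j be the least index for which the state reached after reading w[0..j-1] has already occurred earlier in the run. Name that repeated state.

p1

State sequence: p0 -b-> p2 -a-> p1 -b-> p1 -a-> p3 -b-> p3 -b-> p3 -a-> p1 -b-> p1
First repeat at step 3: p1 was already visited.

The earliest repeat is at step j = 3: N is in p1, which it already visited at step i = 2.
Pumping length from the standard proof: p = 5 (the number of states). The repeated state found above gives |xy| = j ≤ 5 and |y| = j − i ≥ 1.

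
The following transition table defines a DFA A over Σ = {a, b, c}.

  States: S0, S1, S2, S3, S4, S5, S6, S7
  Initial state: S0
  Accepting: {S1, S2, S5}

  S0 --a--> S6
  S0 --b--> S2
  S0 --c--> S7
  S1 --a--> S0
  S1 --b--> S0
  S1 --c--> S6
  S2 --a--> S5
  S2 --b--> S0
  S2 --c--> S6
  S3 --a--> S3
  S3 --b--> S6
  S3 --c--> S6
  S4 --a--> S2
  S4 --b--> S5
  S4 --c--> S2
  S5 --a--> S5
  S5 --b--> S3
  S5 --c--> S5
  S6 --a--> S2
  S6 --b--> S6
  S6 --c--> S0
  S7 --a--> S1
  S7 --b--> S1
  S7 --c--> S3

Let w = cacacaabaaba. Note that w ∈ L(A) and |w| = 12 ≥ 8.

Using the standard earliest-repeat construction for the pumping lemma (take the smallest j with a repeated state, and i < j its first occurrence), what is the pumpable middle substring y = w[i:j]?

Run of A on w = c a c a c a a b a a b a:
  step 0: S0  (start)
  step 1: S7  (read c: S0→S7)
  step 2: S1  (read a: S7→S1)
  step 3: S6  (read c: S1→S6)
  step 4: S2  (read a: S6→S2)
  step 5: S6  (read c: S2→S6)   ← first repeat (S6 seen earlier)
  step 6: S2  (read a: S6→S2)
  step 7: S5  (read a: S2→S5)
  step 8: S3  (read b: S5→S3)
  step 9: S3  (read a: S3→S3)
  step 10: S3  (read a: S3→S3)
  step 11: S6  (read b: S3→S6)
  step 12: S2  (read a: S6→S2)

So i = 3, j = 5, giving x = w[0:3] = cac, y = w[3:5] = ac, z = w[5:12] = aabaaba.
Check: |xy| = 5 ≤ 8 and |y| = 2 ≥ 1. Reading y takes A from S6 back to S6, so every xyⁱz is accepted.
The DFA has 8 states, so the proof of the pumping lemma guarantees a repeated state among the first 8+1 visited; the segment between the two visits is the pumpable y.

ac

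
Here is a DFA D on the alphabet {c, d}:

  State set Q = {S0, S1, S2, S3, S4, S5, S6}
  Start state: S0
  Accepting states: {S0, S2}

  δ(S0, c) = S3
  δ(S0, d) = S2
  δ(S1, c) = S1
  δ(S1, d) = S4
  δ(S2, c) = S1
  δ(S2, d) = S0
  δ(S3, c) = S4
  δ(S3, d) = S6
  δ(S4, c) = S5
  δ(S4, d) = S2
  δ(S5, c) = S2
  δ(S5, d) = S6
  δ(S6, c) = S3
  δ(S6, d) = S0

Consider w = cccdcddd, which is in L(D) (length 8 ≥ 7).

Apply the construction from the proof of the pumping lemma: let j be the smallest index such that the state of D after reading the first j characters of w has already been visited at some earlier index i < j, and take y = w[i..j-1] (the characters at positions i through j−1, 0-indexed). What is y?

ccdc

Run of D on w = c c c d c d d d:
  step 0: S0  (start)
  step 1: S3  (read c: S0→S3)
  step 2: S4  (read c: S3→S4)
  step 3: S5  (read c: S4→S5)
  step 4: S6  (read d: S5→S6)
  step 5: S3  (read c: S6→S3)   ← first repeat (S3 seen earlier)
  step 6: S6  (read d: S3→S6)
  step 7: S0  (read d: S6→S0)
  step 8: S2  (read d: S0→S2)

So i = 1, j = 5, giving x = w[0:1] = c, y = w[1:5] = ccdc, z = w[5:8] = ddd.
Check: |xy| = 5 ≤ 7 and |y| = 4 ≥ 1. Reading y takes D from S3 back to S3, so every xyⁱz is accepted.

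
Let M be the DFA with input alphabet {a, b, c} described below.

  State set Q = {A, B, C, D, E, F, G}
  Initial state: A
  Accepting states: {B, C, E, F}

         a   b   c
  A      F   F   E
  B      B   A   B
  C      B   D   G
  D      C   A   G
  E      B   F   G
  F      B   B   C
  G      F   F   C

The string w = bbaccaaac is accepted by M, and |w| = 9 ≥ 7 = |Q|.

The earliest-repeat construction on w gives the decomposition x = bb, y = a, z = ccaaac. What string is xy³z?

bbaaaccaaac

xy^3z = bb·a·a·a·ccaaac = bbaaaccaaac.
Reading y = a takes M from B back to B, so after x·y·y·y the machine is still in B, and z then leads to the accepting state B. Hence bbaaaccaaac ∈ L(M).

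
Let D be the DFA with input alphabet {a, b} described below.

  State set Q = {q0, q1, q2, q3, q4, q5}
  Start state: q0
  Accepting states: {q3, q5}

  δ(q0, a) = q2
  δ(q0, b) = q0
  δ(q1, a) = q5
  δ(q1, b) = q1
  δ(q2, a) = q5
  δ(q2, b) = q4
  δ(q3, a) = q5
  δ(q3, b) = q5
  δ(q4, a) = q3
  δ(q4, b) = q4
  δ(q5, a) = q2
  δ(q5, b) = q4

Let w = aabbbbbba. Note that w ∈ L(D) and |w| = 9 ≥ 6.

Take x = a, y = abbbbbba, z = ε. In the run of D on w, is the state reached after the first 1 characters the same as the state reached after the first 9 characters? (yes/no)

Run of D on the first 9 characters of w = a a b b b b b b a:
  step 0: q0  (start)
  step 1: q2  (read a: q0→q2)
  step 2: q5  (read a: q2→q5)
  step 3: q4  (read b: q5→q4)
  step 4: q4  (read b: q4→q4)
  step 5: q4  (read b: q4→q4)
  step 6: q4  (read b: q4→q4)
  step 7: q4  (read b: q4→q4)
  step 8: q4  (read b: q4→q4)
  step 9: q3  (read a: q4→q3)

After x (step 1): q2. After xy (step 9): q3.
They differ (q2 ≠ q3), so y is not a cycle from the state after x; this split is not the one the pumping-lemma construction produces, and pumping y need not keep the string in L(D).

no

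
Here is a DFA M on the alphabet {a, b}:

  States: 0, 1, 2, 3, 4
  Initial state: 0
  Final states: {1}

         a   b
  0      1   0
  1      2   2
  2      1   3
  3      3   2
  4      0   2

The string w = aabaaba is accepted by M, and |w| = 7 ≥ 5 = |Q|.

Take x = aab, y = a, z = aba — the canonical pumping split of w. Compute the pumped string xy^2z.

xy^2z = aab·a·a·aba = aabaaaba.
Reading y = a takes M from 3 back to 3, so after x·y·y the machine is still in 3, and z then leads to the accepting state 1. Hence aabaaaba ∈ L(M).

aabaaaba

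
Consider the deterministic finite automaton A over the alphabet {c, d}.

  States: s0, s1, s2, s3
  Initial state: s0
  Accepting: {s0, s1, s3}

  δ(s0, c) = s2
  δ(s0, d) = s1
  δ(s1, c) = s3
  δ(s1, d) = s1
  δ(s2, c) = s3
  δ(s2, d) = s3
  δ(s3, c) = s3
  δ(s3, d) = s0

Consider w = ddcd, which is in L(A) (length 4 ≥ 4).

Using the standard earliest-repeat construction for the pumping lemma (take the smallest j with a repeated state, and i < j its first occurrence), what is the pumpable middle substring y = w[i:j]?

d

State sequence: s0 -d-> s1 -d-> s1 -c-> s3 -d-> s0
First repeat at step 2: s1 was already visited.

So i = 1, j = 2, giving x = w[0:1] = d, y = w[1:2] = d, z = w[2:4] = cd.
Check: |xy| = 2 ≤ 4 and |y| = 1 ≥ 1. Reading y takes A from s1 back to s1, so every xyⁱz is accepted.
Since A has 4 states, any run of length ≥ 4 visits 4+1 states, so by pigeonhole some state repeats within the first 4 steps — that repeat gives the pumpable loop.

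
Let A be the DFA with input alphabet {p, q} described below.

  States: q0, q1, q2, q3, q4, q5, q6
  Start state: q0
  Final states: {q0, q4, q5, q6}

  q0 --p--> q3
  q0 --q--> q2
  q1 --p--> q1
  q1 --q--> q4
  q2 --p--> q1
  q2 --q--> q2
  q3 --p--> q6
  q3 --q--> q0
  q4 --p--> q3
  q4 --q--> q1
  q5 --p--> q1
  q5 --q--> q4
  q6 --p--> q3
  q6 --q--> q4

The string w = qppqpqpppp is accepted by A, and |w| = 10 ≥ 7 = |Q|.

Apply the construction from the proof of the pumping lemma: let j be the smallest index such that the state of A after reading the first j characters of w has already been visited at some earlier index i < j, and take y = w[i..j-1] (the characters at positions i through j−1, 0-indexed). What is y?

p

Run of A on w = q p p q p q p p p p:
  step 0: q0  (start)
  step 1: q2  (read q: q0→q2)
  step 2: q1  (read p: q2→q1)
  step 3: q1  (read p: q1→q1)   ← first repeat (q1 seen earlier)
  step 4: q4  (read q: q1→q4)
  step 5: q3  (read p: q4→q3)
  step 6: q0  (read q: q3→q0)
  step 7: q3  (read p: q0→q3)
  step 8: q6  (read p: q3→q6)
  step 9: q3  (read p: q6→q3)
  step 10: q6  (read p: q3→q6)

So i = 2, j = 3, giving x = w[0:2] = qp, y = w[2:3] = p, z = w[3:10] = qpqpppp.
Check: |xy| = 3 ≤ 7 and |y| = 1 ≥ 1. Reading y takes A from q1 back to q1, so every xyⁱz is accepted.
The DFA has 7 states, so the proof of the pumping lemma guarantees a repeated state among the first 7+1 visited; the segment between the two visits is the pumpable y.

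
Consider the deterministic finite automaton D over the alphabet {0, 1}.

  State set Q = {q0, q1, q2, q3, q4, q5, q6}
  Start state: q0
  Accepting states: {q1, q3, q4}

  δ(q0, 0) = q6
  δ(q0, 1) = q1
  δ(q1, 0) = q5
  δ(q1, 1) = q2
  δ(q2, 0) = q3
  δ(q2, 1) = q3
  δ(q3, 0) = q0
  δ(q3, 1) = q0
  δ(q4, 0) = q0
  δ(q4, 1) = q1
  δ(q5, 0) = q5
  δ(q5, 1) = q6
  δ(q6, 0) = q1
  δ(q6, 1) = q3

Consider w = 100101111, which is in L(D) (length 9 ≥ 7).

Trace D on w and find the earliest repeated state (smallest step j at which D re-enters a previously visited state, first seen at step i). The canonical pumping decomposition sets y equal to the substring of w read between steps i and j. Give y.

State sequence: q0 -1-> q1 -0-> q5 -0-> q5 -1-> q6 -0-> q1 -1-> q2 -1-> q3 -1-> q0 -1-> q1
First repeat at step 3: q5 was already visited.

So i = 2, j = 3, giving x = w[0:2] = 10, y = w[2:3] = 0, z = w[3:9] = 101111.
Check: |xy| = 3 ≤ 7 and |y| = 1 ≥ 1. Reading y takes D from q5 back to q5, so every xyⁱz is accepted.

0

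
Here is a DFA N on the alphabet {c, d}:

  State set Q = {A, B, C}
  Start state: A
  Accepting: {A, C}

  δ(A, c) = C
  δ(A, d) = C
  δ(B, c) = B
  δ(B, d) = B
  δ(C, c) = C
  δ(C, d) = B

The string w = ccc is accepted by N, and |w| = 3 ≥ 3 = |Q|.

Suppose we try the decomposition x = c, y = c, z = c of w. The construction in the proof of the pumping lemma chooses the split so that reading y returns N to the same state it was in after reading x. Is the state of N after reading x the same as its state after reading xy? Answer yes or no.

State sequence: A -c-> C -c-> C

After x (step 1): C. After xy (step 2): C.
They match, so y = c drives N around a cycle from C back to itself; pumping y any number of times keeps N in C before reading z, and xyⁱz ∈ L(N) for every i ≥ 0.

yes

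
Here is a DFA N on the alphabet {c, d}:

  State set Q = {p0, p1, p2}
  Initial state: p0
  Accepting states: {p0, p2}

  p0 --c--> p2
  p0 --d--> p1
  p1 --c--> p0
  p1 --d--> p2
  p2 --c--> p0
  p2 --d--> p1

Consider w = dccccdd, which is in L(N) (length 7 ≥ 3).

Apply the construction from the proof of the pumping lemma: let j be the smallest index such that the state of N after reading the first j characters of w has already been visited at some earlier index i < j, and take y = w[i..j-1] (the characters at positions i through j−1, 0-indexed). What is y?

dc

State sequence: p0 -d-> p1 -c-> p0 -c-> p2 -c-> p0 -c-> p2 -d-> p1 -d-> p2
First repeat at step 2: p0 was already visited.

So i = 0, j = 2, giving x = w[0:0] = ε, y = w[0:2] = dc, z = w[2:7] = cccdd.
Check: |xy| = 2 ≤ 3 and |y| = 2 ≥ 1. Reading y takes N from p0 back to p0, so every xyⁱz is accepted.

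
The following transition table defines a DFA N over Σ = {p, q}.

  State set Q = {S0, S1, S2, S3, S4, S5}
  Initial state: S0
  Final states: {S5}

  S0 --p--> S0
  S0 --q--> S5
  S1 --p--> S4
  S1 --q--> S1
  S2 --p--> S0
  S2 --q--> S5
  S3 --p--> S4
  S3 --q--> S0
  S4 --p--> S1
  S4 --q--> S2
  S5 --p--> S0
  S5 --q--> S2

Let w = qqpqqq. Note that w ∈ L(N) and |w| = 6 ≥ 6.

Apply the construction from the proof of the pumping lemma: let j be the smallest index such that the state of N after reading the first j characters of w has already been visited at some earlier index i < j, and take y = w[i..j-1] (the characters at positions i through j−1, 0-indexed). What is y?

State sequence: S0 -q-> S5 -q-> S2 -p-> S0 -q-> S5 -q-> S2 -q-> S5
First repeat at step 3: S0 was already visited.

So i = 0, j = 3, giving x = w[0:0] = ε, y = w[0:3] = qqp, z = w[3:6] = qqq.
Check: |xy| = 3 ≤ 6 and |y| = 3 ≥ 1. Reading y takes N from S0 back to S0, so every xyⁱz is accepted.

qqp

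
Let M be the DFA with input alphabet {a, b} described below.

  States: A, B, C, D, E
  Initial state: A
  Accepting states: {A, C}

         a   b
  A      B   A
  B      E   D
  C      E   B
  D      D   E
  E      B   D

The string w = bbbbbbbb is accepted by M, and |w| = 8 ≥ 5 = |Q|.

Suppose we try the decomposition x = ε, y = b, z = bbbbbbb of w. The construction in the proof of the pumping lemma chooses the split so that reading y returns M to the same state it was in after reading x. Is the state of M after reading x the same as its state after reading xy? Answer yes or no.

yes

State sequence: A -b-> A

After x (step 0): A. After xy (step 1): A.
They match, so y = b drives M around a cycle from A back to itself; pumping y any number of times keeps M in A before reading z, and xyⁱz ∈ L(M) for every i ≥ 0.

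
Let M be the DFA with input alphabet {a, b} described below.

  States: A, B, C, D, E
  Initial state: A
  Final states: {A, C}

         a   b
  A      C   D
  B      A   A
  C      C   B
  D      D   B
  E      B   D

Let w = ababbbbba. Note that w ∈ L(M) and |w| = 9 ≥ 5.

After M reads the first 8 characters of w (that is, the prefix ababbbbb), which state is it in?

State sequence: A -a-> C -b-> B -a-> A -b-> D -b-> B -b-> A -b-> D -b-> B

After reading 8 characters, M is in state B.
(This kind of state-tracing is the core of the pumping-lemma construction: with 5 states, pigeonhole forces a repeat within the first 5 steps.)

B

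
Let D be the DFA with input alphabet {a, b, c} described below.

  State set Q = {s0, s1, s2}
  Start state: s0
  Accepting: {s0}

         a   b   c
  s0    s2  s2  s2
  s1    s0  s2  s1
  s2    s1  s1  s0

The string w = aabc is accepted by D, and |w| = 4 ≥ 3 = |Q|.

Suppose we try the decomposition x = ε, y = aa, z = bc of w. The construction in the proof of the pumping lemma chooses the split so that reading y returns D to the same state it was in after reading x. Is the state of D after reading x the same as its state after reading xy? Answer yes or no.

Run of D on the first 2 characters of w = a a:
  step 0: s0  (start)
  step 1: s2  (read a: s0→s2)
  step 2: s1  (read a: s2→s1)

After x (step 0): s0. After xy (step 2): s1.
They differ (s0 ≠ s1), so y is not a cycle from the state after x; this split is not the one the pumping-lemma construction produces, and pumping y need not keep the string in L(D).

no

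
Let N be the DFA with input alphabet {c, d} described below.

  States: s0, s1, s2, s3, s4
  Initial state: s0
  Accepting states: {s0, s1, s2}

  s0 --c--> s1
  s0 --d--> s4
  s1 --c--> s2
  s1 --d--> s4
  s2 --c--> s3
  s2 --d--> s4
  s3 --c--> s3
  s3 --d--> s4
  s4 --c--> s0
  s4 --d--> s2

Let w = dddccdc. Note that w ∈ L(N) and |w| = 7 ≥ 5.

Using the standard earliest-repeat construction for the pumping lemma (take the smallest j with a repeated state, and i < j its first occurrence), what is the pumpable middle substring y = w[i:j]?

State sequence: s0 -d-> s4 -d-> s2 -d-> s4 -c-> s0 -c-> s1 -d-> s4 -c-> s0
First repeat at step 3: s4 was already visited.

So i = 1, j = 3, giving x = w[0:1] = d, y = w[1:3] = dd, z = w[3:7] = ccdc.
Check: |xy| = 3 ≤ 5 and |y| = 2 ≥ 1. Reading y takes N from s4 back to s4, so every xyⁱz is accepted.

dd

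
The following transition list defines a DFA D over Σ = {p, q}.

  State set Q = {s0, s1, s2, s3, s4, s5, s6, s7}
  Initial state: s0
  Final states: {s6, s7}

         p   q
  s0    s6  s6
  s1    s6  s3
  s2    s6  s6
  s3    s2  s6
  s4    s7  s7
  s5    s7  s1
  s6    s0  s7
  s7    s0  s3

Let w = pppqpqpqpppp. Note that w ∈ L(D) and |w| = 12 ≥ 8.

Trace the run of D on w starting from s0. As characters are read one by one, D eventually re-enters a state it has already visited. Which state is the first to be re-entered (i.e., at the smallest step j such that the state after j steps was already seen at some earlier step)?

s0

Run of D on w = p p p q p q p q p p p p:
  step 0: s0  (start)
  step 1: s6  (read p: s0→s6)
  step 2: s0  (read p: s6→s0)   ← first repeat (s0 seen earlier)
  step 3: s6  (read p: s0→s6)
  step 4: s7  (read q: s6→s7)
  step 5: s0  (read p: s7→s0)
  step 6: s6  (read q: s0→s6)
  step 7: s0  (read p: s6→s0)
  step 8: s6  (read q: s0→s6)
  step 9: s0  (read p: s6→s0)
  step 10: s6  (read p: s0→s6)
  step 11: s0  (read p: s6→s0)
  step 12: s6  (read p: s0→s6)

The earliest repeat is at step j = 2: D is in s0, which it already visited at step i = 0.
The DFA has 8 states, so the proof of the pumping lemma guarantees a repeated state among the first 8+1 visited; the segment between the two visits is the pumpable y.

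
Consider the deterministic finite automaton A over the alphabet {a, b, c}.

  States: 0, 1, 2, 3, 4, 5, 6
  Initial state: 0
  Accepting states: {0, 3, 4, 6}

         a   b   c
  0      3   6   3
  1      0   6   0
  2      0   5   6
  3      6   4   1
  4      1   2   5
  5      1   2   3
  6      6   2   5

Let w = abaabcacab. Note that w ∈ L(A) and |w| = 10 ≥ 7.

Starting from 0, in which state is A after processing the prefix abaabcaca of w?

State sequence: 0 -a-> 3 -b-> 4 -a-> 1 -a-> 0 -b-> 6 -c-> 5 -a-> 1 -c-> 0 -a-> 3

After reading 9 characters, A is in state 3.
(This kind of state-tracing is the core of the pumping-lemma construction: with 7 states, pigeonhole forces a repeat within the first 7 steps.)

3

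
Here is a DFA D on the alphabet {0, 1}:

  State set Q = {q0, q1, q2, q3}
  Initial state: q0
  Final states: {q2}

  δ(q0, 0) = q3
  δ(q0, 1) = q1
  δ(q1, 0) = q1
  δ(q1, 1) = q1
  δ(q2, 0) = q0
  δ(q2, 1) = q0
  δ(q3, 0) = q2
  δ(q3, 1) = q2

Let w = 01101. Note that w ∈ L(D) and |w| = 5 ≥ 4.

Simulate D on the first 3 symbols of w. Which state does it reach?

q0

State sequence: q0 -0-> q3 -1-> q2 -1-> q0

After reading 3 characters, D is in state q0.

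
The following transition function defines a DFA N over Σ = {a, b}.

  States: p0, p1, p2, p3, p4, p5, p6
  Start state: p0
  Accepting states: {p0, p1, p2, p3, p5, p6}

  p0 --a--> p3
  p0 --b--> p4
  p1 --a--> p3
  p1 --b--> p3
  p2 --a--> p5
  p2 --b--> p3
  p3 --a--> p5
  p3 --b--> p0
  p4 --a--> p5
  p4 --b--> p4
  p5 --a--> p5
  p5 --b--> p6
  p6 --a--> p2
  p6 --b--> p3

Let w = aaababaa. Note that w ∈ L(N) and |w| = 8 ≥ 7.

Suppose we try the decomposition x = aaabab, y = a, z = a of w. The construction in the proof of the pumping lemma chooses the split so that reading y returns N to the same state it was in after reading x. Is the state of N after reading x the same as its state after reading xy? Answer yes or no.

no

State sequence: p0 -a-> p3 -a-> p5 -a-> p5 -b-> p6 -a-> p2 -b-> p3 -a-> p5

After x (step 6): p3. After xy (step 7): p5.
They differ (p3 ≠ p5), so y is not a cycle from the state after x; this split is not the one the pumping-lemma construction produces, and pumping y need not keep the string in L(N).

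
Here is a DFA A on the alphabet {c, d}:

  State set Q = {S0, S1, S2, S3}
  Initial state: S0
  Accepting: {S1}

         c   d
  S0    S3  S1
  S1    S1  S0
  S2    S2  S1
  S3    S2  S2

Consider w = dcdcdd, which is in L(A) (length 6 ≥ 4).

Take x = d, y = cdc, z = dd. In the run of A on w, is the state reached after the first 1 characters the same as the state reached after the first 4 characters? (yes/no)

no

State sequence: S0 -d-> S1 -c-> S1 -d-> S0 -c-> S3

After x (step 1): S1. After xy (step 4): S3.
They differ (S1 ≠ S3), so y is not a cycle from the state after x; this split is not the one the pumping-lemma construction produces, and pumping y need not keep the string in L(A).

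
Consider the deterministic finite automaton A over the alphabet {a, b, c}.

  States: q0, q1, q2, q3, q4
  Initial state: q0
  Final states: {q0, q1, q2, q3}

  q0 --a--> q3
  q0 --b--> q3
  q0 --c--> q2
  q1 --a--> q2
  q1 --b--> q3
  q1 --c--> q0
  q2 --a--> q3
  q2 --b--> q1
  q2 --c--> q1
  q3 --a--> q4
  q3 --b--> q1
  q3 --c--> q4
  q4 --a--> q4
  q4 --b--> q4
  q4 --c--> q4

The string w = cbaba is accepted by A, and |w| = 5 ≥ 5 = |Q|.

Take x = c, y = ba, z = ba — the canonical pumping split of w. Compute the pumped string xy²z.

xy^2z = c·ba·ba·ba = cbababa.
Reading y = ba takes A from q2 back to q2, so after x·y·y the machine is still in q2, and z then leads to the accepting state q2. Hence cbababa ∈ L(A).

cbababa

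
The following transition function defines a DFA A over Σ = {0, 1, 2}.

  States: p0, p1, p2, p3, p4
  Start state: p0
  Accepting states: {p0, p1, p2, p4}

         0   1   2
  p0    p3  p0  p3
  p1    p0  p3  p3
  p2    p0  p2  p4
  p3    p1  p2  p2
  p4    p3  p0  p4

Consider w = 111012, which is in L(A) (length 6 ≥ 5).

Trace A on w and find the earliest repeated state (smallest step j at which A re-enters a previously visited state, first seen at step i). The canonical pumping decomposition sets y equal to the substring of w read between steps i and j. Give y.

Run of A on w = 1 1 1 0 1 2:
  step 0: p0  (start)
  step 1: p0  (read 1: p0→p0)   ← first repeat (p0 seen earlier)
  step 2: p0  (read 1: p0→p0)
  step 3: p0  (read 1: p0→p0)
  step 4: p3  (read 0: p0→p3)
  step 5: p2  (read 1: p3→p2)
  step 6: p4  (read 2: p2→p4)

So i = 0, j = 1, giving x = w[0:0] = ε, y = w[0:1] = 1, z = w[1:6] = 11012.
Check: |xy| = 1 ≤ 5 and |y| = 1 ≥ 1. Reading y takes A from p0 back to p0, so every xyⁱz is accepted.
With |Q| = 5, pigeonhole forces a state repeat no later than step 5; the substring read between the first and second visits to that state can be pumped.

1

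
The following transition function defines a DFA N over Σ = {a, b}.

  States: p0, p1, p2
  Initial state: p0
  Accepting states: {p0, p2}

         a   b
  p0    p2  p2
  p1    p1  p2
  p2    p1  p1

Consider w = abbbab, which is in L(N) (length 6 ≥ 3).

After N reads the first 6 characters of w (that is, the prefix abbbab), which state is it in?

State sequence: p0 -a-> p2 -b-> p1 -b-> p2 -b-> p1 -a-> p1 -b-> p2

After reading 6 characters, N is in state p2.

p2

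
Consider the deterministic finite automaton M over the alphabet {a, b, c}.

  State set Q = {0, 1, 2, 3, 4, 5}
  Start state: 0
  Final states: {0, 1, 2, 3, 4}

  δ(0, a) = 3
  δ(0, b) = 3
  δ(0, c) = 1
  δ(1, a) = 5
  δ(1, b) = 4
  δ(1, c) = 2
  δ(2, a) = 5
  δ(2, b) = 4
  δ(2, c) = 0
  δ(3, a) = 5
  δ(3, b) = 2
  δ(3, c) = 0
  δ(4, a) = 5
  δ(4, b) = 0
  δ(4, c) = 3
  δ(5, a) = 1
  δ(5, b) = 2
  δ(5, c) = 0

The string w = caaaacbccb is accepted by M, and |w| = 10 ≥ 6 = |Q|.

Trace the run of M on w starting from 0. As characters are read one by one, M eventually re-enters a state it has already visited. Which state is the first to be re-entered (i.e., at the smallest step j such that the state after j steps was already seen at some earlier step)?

Run of M on w = c a a a a c b c c b:
  step 0: 0  (start)
  step 1: 1  (read c: 0→1)
  step 2: 5  (read a: 1→5)
  step 3: 1  (read a: 5→1)   ← first repeat (1 seen earlier)
  step 4: 5  (read a: 1→5)
  step 5: 1  (read a: 5→1)
  step 6: 2  (read c: 1→2)
  step 7: 4  (read b: 2→4)
  step 8: 3  (read c: 4→3)
  step 9: 0  (read c: 3→0)
  step 10: 3  (read b: 0→3)

The earliest repeat is at step j = 3: M is in 1, which it already visited at step i = 1.
Pumping length from the standard proof: p = 6 (the number of states). The repeated state found above gives |xy| = j ≤ 6 and |y| = j − i ≥ 1.

1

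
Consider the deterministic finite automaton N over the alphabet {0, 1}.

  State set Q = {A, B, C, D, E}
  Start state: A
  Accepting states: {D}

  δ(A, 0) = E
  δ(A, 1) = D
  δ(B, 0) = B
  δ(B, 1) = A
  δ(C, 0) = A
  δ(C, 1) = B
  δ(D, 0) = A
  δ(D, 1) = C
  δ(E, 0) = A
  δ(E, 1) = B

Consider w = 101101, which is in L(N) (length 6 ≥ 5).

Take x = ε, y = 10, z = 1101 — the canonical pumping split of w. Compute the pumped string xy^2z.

10101101

xy^2z = ε·10·10·1101 = 10101101.
Reading y = 10 takes N from A back to A, so after x·y·y the machine is still in A, and z then leads to the accepting state D. Hence 10101101 ∈ L(N).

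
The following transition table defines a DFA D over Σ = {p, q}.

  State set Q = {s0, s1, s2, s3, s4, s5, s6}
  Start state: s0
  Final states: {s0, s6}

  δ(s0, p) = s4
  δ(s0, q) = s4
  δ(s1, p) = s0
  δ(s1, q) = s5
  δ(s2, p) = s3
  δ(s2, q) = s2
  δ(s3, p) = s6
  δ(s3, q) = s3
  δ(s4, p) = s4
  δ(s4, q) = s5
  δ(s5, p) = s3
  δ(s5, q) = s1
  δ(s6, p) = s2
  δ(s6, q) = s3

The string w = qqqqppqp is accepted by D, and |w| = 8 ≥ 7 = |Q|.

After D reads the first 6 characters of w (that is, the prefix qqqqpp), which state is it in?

s6

Run of D on the first 6 characters of w = q q q q p p:
  step 0: s0  (start)
  step 1: s4  (read q: s0→s4)
  step 2: s5  (read q: s4→s5)
  step 3: s1  (read q: s5→s1)
  step 4: s5  (read q: s1→s5)
  step 5: s3  (read p: s5→s3)
  step 6: s6  (read p: s3→s6)

After reading 6 characters, D is in state s6.
(This kind of state-tracing is the core of the pumping-lemma construction: with 7 states, pigeonhole forces a repeat within the first 7 steps.)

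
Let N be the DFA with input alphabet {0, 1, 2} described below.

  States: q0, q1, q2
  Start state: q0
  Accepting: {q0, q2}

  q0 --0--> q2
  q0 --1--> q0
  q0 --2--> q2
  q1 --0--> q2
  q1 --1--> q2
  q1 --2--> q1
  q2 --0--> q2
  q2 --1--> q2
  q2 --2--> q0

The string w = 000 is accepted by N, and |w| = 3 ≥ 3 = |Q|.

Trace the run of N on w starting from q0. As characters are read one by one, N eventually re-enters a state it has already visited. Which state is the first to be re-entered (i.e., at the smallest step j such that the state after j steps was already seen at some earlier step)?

State sequence: q0 -0-> q2 -0-> q2 -0-> q2
First repeat at step 2: q2 was already visited.

The earliest repeat is at step j = 2: N is in q2, which it already visited at step i = 1.
With |Q| = 3, pigeonhole forces a state repeat no later than step 3; the substring read between the first and second visits to that state can be pumped.

q2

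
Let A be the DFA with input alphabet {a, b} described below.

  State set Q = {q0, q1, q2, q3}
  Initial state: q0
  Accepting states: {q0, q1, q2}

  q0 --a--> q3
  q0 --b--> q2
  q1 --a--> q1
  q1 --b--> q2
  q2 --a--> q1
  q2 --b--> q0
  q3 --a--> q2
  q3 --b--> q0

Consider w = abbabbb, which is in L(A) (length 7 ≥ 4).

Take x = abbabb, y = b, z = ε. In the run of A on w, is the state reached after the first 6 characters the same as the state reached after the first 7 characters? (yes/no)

no

State sequence: q0 -a-> q3 -b-> q0 -b-> q2 -a-> q1 -b-> q2 -b-> q0 -b-> q2

After x (step 6): q0. After xy (step 7): q2.
They differ (q0 ≠ q2), so y is not a cycle from the state after x; this split is not the one the pumping-lemma construction produces, and pumping y need not keep the string in L(A).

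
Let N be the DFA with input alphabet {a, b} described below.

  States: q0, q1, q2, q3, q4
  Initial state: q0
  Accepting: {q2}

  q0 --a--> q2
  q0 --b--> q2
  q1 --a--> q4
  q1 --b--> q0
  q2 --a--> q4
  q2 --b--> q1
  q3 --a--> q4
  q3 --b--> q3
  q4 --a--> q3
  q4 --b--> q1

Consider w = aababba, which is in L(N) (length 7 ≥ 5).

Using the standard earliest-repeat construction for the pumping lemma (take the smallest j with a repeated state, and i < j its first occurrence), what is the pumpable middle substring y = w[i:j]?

State sequence: q0 -a-> q2 -a-> q4 -b-> q1 -a-> q4 -b-> q1 -b-> q0 -a-> q2
First repeat at step 4: q4 was already visited.

So i = 2, j = 4, giving x = w[0:2] = aa, y = w[2:4] = ba, z = w[4:7] = bba.
Check: |xy| = 4 ≤ 5 and |y| = 2 ≥ 1. Reading y takes N from q4 back to q4, so every xyⁱz is accepted.
With |Q| = 5, pigeonhole forces a state repeat no later than step 5; the substring read between the first and second visits to that state can be pumped.

ba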